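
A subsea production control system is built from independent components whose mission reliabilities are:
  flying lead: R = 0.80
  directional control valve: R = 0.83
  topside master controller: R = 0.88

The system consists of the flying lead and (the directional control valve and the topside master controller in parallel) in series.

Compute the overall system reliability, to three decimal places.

0.784

Parallel (directional control valve and topside master controller): 1 − (1 − 0.83000)(1 − 0.88000) = 0.97960
Series (flying lead and [0.97960]): 0.80000 × 0.97960 = 0.784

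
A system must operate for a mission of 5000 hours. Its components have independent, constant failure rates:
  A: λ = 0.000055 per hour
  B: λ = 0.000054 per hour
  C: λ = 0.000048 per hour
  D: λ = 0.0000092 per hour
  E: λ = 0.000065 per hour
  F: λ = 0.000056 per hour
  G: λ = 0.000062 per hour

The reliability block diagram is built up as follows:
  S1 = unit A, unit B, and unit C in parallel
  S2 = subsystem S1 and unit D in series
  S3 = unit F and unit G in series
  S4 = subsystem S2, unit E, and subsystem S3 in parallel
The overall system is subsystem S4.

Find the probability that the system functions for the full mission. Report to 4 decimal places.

0.9930

R(A) = exp(−0.000055 × 5000) = 0.759572
R(B) = exp(−0.000054 × 5000) = 0.763379
R(C) = exp(−0.000048 × 5000) = 0.786628
R(D) = exp(−0.0000092 × 5000) = 0.955042
R(E) = exp(−0.000065 × 5000) = 0.722527
R(F) = exp(−0.000056 × 5000) = 0.755784
R(G) = exp(−0.000062 × 5000) = 0.733447
Parallel (A, B, and C): 1 − (1 − 0.759572)(1 − 0.763379)(1 − 0.786628) = 0.987861
Series ([0.987861] and D): 0.987861 × 0.955042 = 0.943449
Series (F and G): 0.755784 × 0.733447 = 0.554328
Parallel ([0.943449], E, and [0.554328]): 1 − (1 − 0.943449)(1 − 0.722527)(1 − 0.554328) = 0.9930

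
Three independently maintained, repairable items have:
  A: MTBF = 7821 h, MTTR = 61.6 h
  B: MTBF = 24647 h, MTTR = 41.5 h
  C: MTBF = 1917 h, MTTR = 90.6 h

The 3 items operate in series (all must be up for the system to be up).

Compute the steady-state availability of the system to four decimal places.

A(A) = MTBF/(MTBF+MTTR) = 7821/(7821+61.6) = 0.992185
A(B) = MTBF/(MTBF+MTTR) = 24647/(24647+41.5) = 0.998319
A(C) = MTBF/(MTBF+MTTR) = 1917/(1917+90.6) = 0.954871
Series availability: 0.992185 × 0.998319 × 0.954871 = 0.9458

0.9458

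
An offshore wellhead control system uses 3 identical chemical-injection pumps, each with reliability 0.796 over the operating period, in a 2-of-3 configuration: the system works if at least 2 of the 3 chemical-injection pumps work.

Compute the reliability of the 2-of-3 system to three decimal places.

R = Σ_{i=2}^{3} C(3,i) p^i (1−p)^{3−i} with p = 0.796
C(3,2)·0.796^2·0.204^1 = 0.38777
C(3,3)·0.796^3·0.204^0 = 0.50436
Sum = 0.892

0.892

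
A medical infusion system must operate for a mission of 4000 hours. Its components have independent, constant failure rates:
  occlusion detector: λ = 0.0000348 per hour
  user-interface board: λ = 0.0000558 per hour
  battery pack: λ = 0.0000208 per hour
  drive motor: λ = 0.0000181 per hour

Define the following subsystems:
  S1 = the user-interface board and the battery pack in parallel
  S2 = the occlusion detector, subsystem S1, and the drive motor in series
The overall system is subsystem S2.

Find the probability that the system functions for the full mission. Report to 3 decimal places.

0.796

R(occlusion detector) = exp(−0.0000348 × 4000) = 0.87005
R(user-interface board) = exp(−0.0000558 × 4000) = 0.79995
R(battery pack) = exp(−0.0000208 × 4000) = 0.92017
R(drive motor) = exp(−0.0000181 × 4000) = 0.93016
Parallel (user-interface board and battery pack): 1 − (1 − 0.79995)(1 − 0.92017) = 0.98403
Series (occlusion detector, [0.98403], and drive motor): 0.87005 × 0.98403 × 0.93016 = 0.796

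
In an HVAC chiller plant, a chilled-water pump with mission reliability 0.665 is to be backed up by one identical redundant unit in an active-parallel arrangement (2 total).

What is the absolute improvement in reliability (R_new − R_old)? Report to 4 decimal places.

0.2228

R_before = 0.665
R_after = 1 − (1 − 0.665)^2 = 0.8878
ΔR = 0.8878 − 0.665 = 0.2228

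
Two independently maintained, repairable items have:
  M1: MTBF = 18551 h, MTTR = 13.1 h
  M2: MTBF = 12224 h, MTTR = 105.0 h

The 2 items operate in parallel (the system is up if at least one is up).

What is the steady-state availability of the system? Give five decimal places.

0.99999

A(M1) = MTBF/(MTBF+MTTR) = 18551/(18551+13.1) = 0.999294
A(M2) = MTBF/(MTBF+MTTR) = 12224/(12224+105.0) = 0.991483
Parallel availability: 1 − (1 − 0.999294)(1 − 0.991483) = 0.99999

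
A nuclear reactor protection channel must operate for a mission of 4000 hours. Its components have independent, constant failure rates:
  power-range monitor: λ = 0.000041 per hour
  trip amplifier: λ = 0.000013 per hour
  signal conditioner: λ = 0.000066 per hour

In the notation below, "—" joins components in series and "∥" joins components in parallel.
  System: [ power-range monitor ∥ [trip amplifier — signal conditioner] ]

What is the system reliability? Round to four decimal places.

R(power-range monitor) = exp(−0.000041 × 4000) = 0.848742
R(trip amplifier) = exp(−0.000013 × 4000) = 0.949329
R(signal conditioner) = exp(−0.000066 × 4000) = 0.767974
Series (trip amplifier and signal conditioner): 0.949329 × 0.767974 = 0.729060
Parallel (power-range monitor and [0.729060]): 1 − (1 − 0.848742)(1 − 0.729060) = 0.9590

0.9590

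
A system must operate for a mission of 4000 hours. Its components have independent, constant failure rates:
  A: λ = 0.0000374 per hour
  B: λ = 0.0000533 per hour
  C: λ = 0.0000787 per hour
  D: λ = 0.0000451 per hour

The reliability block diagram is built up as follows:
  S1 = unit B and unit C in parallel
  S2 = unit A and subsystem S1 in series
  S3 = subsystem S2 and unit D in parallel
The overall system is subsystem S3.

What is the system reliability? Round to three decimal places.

0.970

R(A) = exp(−0.0000374 × 4000) = 0.86105
R(B) = exp(−0.0000533 × 4000) = 0.80799
R(C) = exp(−0.0000787 × 4000) = 0.72993
R(D) = exp(−0.0000451 × 4000) = 0.83494
Parallel (B and C): 1 − (1 − 0.80799)(1 − 0.72993) = 0.94814
Series (A and [0.94814]): 0.86105 × 0.94814 = 0.81640
Parallel ([0.81640] and D): 1 − (1 − 0.81640)(1 − 0.83494) = 0.970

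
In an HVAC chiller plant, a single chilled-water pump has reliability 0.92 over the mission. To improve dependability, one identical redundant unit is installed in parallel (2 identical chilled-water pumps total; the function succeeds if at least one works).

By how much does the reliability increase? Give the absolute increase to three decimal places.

0.074

R_before = 0.92
R_after = 1 − (1 − 0.92)^2 = 0.994
ΔR = 0.994 − 0.92 = 0.074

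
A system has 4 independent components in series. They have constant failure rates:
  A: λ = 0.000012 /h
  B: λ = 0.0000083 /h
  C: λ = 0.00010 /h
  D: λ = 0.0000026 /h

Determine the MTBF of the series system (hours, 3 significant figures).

Series of exponential components: λ_sys = Σ λ_i
λ_sys = 0.000012 + 0.0000083 + 0.00010 + 0.0000026 = 1.2290e-04 /h
MTBF = 1 / λ_sys = 8140 h

8140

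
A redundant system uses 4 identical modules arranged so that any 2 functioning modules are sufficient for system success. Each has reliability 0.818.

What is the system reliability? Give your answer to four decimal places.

R = Σ_{i=2}^{4} C(4,i) p^i (1−p)^{4−i} with p = 0.818
C(4,2)·0.818^2·0.182^2 = 0.132984
C(4,3)·0.818^3·0.182^1 = 0.398466
C(4,4)·0.818^4·0.182^0 = 0.447727
Sum = 0.9792

0.9792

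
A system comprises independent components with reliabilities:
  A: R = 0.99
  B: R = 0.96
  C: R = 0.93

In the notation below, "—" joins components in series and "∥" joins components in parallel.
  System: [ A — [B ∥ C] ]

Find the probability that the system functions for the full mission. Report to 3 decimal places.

0.987

Parallel (B and C): 1 − (1 − 0.96000)(1 − 0.93000) = 0.99720
Series (A and [0.99720]): 0.99000 × 0.99720 = 0.987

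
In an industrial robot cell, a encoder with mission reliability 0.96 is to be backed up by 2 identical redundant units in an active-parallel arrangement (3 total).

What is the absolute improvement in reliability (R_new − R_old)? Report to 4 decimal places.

R_before = 0.96
R_after = 1 − (1 − 0.96)^3 = 0.9999
ΔR = 0.9999 − 0.96 = 0.0399

0.0399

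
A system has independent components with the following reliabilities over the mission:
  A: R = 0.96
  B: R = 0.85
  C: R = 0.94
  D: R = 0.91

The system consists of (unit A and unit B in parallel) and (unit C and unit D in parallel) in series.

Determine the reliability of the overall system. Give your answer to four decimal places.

Parallel (A and B): 1 − (1 − 0.960000)(1 − 0.850000) = 0.994000
Parallel (C and D): 1 − (1 − 0.940000)(1 − 0.910000) = 0.994600
Series ([0.994000] and [0.994600]): 0.994000 × 0.994600 = 0.9886

0.9886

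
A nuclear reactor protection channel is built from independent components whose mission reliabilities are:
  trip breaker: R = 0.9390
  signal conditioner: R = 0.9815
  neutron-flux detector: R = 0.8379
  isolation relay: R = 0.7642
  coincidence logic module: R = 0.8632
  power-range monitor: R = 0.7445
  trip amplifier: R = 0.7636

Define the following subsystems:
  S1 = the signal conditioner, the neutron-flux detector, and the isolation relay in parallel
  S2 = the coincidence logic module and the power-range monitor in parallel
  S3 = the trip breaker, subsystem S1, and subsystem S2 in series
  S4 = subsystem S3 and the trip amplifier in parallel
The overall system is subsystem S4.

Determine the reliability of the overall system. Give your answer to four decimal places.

Parallel (signal conditioner, neutron-flux detector, and isolation relay): 1 − (1 − 0.981500)(1 − 0.837900)(1 − 0.764200) = 0.999293
Parallel (coincidence logic module and power-range monitor): 1 − (1 − 0.863200)(1 − 0.744500) = 0.965048
Series (trip breaker, [0.999293], and [0.965048]): 0.939000 × 0.999293 × 0.965048 = 0.905539
Parallel ([0.905539] and trip amplifier): 1 − (1 − 0.905539)(1 − 0.763600) = 0.9777

0.9777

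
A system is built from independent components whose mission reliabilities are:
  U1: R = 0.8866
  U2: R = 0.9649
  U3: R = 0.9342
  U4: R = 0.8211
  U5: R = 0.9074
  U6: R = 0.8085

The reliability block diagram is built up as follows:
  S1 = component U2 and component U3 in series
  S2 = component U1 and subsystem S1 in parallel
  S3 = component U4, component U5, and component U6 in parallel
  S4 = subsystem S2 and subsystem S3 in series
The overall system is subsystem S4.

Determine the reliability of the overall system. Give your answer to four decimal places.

Series (U2 and U3): 0.964900 × 0.934200 = 0.901410
Parallel (U1 and [0.901410]): 1 − (1 − 0.886600)(1 − 0.901410) = 0.988820
Parallel (U4, U5, and U6): 1 − (1 − 0.821100)(1 − 0.907400)(1 − 0.808500) = 0.996828
Series ([0.988820] and [0.996828]): 0.988820 × 0.996828 = 0.9857

0.9857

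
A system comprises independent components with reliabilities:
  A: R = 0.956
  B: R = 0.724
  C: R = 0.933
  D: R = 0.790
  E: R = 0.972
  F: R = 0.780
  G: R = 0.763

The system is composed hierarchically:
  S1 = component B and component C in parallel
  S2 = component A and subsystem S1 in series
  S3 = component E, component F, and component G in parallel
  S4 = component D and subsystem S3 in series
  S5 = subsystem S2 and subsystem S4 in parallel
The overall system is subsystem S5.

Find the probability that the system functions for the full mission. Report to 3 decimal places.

Parallel (B and C): 1 − (1 − 0.72400)(1 − 0.93300) = 0.98151
Series (A and [0.98151]): 0.95600 × 0.98151 = 0.93832
Parallel (E, F, and G): 1 − (1 − 0.97200)(1 − 0.78000)(1 − 0.76300) = 0.99854
Series (D and [0.99854]): 0.79000 × 0.99854 = 0.78885
Parallel ([0.93832] and [0.78885]): 1 − (1 − 0.93832)(1 − 0.78885) = 0.987

0.987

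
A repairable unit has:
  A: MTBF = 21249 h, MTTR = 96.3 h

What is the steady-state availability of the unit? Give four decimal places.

0.9955

A(A) = MTBF/(MTBF+MTTR) = 21249/(21249+96.3) = 0.9955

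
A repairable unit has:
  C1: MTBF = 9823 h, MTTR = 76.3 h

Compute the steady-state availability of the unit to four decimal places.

0.9923

A(C1) = MTBF/(MTBF+MTTR) = 9823/(9823+76.3) = 0.9923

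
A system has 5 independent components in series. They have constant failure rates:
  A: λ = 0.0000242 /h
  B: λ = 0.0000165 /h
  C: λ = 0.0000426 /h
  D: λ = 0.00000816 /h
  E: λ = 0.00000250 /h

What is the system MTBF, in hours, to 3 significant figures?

10600

Series of exponential components: λ_sys = Σ λ_i
λ_sys = 0.0000242 + 0.0000165 + 0.0000426 + 0.00000816 + 0.00000250 = 9.3960e-05 /h
MTBF = 1 / λ_sys = 10600 h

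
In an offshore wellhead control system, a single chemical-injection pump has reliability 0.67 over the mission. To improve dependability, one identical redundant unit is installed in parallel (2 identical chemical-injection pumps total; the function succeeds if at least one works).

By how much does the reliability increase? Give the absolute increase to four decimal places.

0.2211

R_before = 0.67
R_after = 1 − (1 − 0.67)^2 = 0.8911
ΔR = 0.8911 − 0.67 = 0.2211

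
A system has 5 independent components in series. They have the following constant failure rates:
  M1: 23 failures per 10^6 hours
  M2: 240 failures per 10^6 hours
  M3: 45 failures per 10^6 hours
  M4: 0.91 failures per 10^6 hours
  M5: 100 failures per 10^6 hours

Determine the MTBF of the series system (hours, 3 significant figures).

2450

Series of exponential components: λ_sys = Σ λ_i
λ_sys = 0.000023 + 0.00024 + 0.000045 + 0.00000091 + 0.00010 = 4.0891e-04 /h
MTBF = 1 / λ_sys = 2450 h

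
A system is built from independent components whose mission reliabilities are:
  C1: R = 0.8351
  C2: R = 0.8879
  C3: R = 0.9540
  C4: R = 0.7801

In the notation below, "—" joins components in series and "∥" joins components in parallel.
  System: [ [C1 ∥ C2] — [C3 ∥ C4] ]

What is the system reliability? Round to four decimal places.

Parallel (C1 and C2): 1 − (1 − 0.835100)(1 − 0.887900) = 0.981515
Parallel (C3 and C4): 1 − (1 − 0.954000)(1 − 0.780100) = 0.989885
Series ([0.981515] and [0.989885]): 0.981515 × 0.989885 = 0.9716

0.9716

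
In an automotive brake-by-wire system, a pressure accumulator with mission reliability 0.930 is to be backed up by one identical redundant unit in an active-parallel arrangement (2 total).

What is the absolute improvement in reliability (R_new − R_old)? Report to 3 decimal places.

0.065

R_before = 0.930
R_after = 1 − (1 − 0.930)^2 = 0.995
ΔR = 0.995 − 0.930 = 0.065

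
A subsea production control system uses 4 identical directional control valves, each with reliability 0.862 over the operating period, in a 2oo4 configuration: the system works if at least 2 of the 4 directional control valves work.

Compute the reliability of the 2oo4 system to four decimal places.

0.9906

R = Σ_{i=2}^{4} C(4,i) p^i (1−p)^{4−i} with p = 0.862
C(4,2)·0.862^2·0.138^2 = 0.084903
C(4,3)·0.862^3·0.138^1 = 0.353558
C(4,4)·0.862^4·0.138^0 = 0.552114
Sum = 0.9906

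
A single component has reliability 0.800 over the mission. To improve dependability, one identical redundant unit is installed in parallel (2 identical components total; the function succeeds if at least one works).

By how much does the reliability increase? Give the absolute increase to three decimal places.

R_before = 0.800
R_after = 1 − (1 − 0.800)^2 = 0.960
ΔR = 0.960 − 0.800 = 0.160

0.160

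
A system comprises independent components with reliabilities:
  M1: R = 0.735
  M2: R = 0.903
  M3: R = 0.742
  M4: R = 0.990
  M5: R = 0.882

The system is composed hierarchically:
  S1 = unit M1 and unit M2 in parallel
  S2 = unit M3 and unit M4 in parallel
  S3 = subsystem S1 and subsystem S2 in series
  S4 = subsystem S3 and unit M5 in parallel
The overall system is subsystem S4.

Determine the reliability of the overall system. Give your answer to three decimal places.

0.997

Parallel (M1 and M2): 1 − (1 − 0.73500)(1 − 0.90300) = 0.97430
Parallel (M3 and M4): 1 − (1 − 0.74200)(1 − 0.99000) = 0.99742
Series ([0.97430] and [0.99742]): 0.97430 × 0.99742 = 0.97179
Parallel ([0.97179] and M5): 1 − (1 − 0.97179)(1 − 0.88200) = 0.997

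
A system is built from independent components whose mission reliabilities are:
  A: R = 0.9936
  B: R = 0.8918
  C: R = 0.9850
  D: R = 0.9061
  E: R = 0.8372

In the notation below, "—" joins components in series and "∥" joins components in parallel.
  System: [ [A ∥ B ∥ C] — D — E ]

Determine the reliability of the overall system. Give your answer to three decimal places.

0.759

Parallel (A, B, and C): 1 − (1 − 0.99360)(1 − 0.89180)(1 − 0.98500) = 0.99999
Series ([0.99999], D, and E): 0.99999 × 0.90610 × 0.83720 = 0.759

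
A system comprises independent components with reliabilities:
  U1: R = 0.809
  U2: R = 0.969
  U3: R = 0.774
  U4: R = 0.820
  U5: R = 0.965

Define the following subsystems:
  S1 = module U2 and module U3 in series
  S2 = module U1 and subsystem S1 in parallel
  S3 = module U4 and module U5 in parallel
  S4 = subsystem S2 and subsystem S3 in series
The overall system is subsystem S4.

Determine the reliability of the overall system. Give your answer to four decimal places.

Series (U2 and U3): 0.969000 × 0.774000 = 0.750006
Parallel (U1 and [0.750006]): 1 − (1 − 0.809000)(1 − 0.750006) = 0.952251
Parallel (U4 and U5): 1 − (1 − 0.820000)(1 − 0.965000) = 0.993700
Series ([0.952251] and [0.993700]): 0.952251 × 0.993700 = 0.9463

0.9463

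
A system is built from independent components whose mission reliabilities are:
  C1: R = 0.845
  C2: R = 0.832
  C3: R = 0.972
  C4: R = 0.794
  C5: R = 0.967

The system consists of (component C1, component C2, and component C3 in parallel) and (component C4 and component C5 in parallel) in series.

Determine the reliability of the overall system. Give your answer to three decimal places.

0.992

Parallel (C1, C2, and C3): 1 − (1 − 0.84500)(1 − 0.83200)(1 − 0.97200) = 0.99927
Parallel (C4 and C5): 1 − (1 − 0.79400)(1 − 0.96700) = 0.99320
Series ([0.99927] and [0.99320]): 0.99927 × 0.99320 = 0.992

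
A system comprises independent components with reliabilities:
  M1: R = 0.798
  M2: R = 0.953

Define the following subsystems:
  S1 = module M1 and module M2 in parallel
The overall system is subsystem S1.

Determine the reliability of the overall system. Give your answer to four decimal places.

Parallel (M1 and M2): 1 − (1 − 0.798000)(1 − 0.953000) = 0.9905

0.9905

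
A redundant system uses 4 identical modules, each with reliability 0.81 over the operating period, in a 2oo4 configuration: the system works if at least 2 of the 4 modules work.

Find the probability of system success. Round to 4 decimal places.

R = Σ_{i=2}^{4} C(4,i) p^i (1−p)^{4−i} with p = 0.81
C(4,2)·0.81^2·0.19^2 = 0.142111
C(4,3)·0.81^3·0.19^1 = 0.403895
C(4,4)·0.81^4·0.19^0 = 0.430467
Sum = 0.9765

0.9765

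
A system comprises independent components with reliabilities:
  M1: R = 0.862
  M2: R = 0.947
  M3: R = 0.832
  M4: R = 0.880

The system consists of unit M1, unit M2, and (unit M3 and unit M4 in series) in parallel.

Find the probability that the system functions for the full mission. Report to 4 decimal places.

Series (M3 and M4): 0.832000 × 0.880000 = 0.732160
Parallel (M1, M2, and [0.732160]): 1 − (1 − 0.862000)(1 − 0.947000)(1 − 0.732160) = 0.9980

0.9980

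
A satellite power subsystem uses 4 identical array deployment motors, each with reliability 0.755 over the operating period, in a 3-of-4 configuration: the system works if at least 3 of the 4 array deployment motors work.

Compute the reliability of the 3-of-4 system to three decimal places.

0.747

R = Σ_{i=3}^{4} C(4,i) p^i (1−p)^{4−i} with p = 0.755
C(4,3)·0.755^3·0.245^1 = 0.42176
C(4,4)·0.755^4·0.245^0 = 0.32493
Sum = 0.747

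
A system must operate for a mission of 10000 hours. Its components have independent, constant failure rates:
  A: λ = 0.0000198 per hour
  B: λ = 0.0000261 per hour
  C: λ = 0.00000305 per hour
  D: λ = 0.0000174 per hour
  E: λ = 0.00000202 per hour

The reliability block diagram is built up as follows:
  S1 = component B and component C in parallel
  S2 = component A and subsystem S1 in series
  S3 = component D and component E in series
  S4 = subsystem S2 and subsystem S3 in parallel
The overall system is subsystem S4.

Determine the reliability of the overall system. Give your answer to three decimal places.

0.967

R(A) = exp(−0.0000198 × 10000) = 0.82037
R(B) = exp(−0.0000261 × 10000) = 0.77028
R(C) = exp(−0.00000305 × 10000) = 0.96996
R(D) = exp(−0.0000174 × 10000) = 0.84030
R(E) = exp(−0.00000202 × 10000) = 0.98000
Parallel (B and C): 1 − (1 − 0.77028)(1 − 0.96996) = 0.99310
Series (A and [0.99310]): 0.82037 × 0.99310 = 0.81471
Series (D and E): 0.84030 × 0.98000 = 0.82349
Parallel ([0.81471] and [0.82349]): 1 − (1 − 0.81471)(1 − 0.82349) = 0.967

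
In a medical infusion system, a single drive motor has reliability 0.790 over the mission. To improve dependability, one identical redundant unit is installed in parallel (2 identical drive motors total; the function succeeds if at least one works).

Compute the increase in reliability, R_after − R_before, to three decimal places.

0.166

R_before = 0.790
R_after = 1 − (1 − 0.790)^2 = 0.956
ΔR = 0.956 − 0.790 = 0.166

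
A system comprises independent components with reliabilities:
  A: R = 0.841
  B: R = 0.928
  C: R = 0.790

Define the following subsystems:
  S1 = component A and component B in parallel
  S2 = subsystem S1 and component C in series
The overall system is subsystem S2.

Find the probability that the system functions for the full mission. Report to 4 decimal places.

0.7810

Parallel (A and B): 1 − (1 − 0.841000)(1 − 0.928000) = 0.988552
Series ([0.988552] and C): 0.988552 × 0.790000 = 0.7810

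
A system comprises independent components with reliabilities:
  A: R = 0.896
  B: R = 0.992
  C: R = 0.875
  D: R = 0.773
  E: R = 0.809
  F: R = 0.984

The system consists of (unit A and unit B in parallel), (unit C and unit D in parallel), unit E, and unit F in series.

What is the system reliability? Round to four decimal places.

0.7728

Parallel (A and B): 1 − (1 − 0.896000)(1 − 0.992000) = 0.999168
Parallel (C and D): 1 − (1 − 0.875000)(1 − 0.773000) = 0.971625
Series ([0.999168], [0.971625], E, and F): 0.999168 × 0.971625 × 0.809000 × 0.984000 = 0.7728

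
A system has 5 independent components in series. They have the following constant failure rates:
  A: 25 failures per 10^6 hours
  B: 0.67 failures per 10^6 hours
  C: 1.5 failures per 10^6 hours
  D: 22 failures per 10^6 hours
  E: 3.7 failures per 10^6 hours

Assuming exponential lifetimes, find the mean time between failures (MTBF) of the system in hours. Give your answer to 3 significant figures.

Series of exponential components: λ_sys = Σ λ_i
λ_sys = 0.000025 + 0.00000067 + 0.0000015 + 0.000022 + 0.0000037 = 5.2870e-05 /h
MTBF = 1 / λ_sys = 18900 h

18900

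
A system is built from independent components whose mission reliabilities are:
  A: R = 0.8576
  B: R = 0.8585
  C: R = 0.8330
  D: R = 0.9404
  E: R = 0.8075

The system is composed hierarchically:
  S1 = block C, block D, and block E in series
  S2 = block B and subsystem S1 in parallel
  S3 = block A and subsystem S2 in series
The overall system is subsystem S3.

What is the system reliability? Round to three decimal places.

Series (C, D, and E): 0.83300 × 0.94040 × 0.80750 = 0.63256
Parallel (B and [0.63256]): 1 − (1 − 0.85850)(1 − 0.63256) = 0.94801
Series (A and [0.94801]): 0.85760 × 0.94801 = 0.813

0.813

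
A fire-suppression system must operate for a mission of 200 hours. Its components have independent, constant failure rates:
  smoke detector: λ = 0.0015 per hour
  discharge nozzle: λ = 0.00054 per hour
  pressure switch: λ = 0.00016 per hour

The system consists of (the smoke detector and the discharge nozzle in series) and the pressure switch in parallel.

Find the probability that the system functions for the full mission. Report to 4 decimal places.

R(smoke detector) = exp(−0.0015 × 200) = 0.740818
R(discharge nozzle) = exp(−0.00054 × 200) = 0.897628
R(pressure switch) = exp(−0.00016 × 200) = 0.968507
Series (smoke detector and discharge nozzle): 0.740818 × 0.897628 = 0.664979
Parallel ([0.664979] and pressure switch): 1 − (1 − 0.664979)(1 − 0.968507) = 0.9894

0.9894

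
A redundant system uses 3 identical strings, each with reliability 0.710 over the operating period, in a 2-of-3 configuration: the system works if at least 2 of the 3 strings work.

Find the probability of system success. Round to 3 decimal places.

0.796

R = Σ_{i=2}^{3} C(3,i) p^i (1−p)^{3−i} with p = 0.710
C(3,2)·0.710^2·0.290^1 = 0.43857
C(3,3)·0.710^3·0.290^0 = 0.35791
Sum = 0.796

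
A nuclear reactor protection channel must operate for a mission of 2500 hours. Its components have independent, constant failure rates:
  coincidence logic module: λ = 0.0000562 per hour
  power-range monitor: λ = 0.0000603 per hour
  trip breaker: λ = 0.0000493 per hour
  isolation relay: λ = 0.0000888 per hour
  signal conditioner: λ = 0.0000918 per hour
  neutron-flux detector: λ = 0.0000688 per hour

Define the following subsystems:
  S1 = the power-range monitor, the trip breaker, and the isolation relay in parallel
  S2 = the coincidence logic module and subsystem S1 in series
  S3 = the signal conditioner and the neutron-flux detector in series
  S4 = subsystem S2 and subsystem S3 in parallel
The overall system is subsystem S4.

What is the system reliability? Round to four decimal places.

0.9557

R(coincidence logic module) = exp(−0.0000562 × 2500) = 0.868924
R(power-range monitor) = exp(−0.0000603 × 2500) = 0.860063
R(trip breaker) = exp(−0.0000493 × 2500) = 0.884043
R(isolation relay) = exp(−0.0000888 × 2500) = 0.800915
R(signal conditioner) = exp(−0.0000918 × 2500) = 0.794931
R(neutron-flux detector) = exp(−0.0000688 × 2500) = 0.841979
Parallel (power-range monitor, trip breaker, and isolation relay): 1 − (1 − 0.860063)(1 − 0.884043)(1 − 0.800915) = 0.996770
Series (coincidence logic module and [0.996770]): 0.868924 × 0.996770 = 0.866117
Series (signal conditioner and neutron-flux detector): 0.794931 × 0.841979 = 0.669315
Parallel ([0.866117] and [0.669315]): 1 − (1 − 0.866117)(1 − 0.669315) = 0.9557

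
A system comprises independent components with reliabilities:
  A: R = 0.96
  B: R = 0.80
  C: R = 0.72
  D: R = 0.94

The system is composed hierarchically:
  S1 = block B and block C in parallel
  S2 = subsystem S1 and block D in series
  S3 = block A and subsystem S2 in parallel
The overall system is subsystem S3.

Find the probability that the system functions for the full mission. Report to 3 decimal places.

Parallel (B and C): 1 − (1 − 0.80000)(1 − 0.72000) = 0.94400
Series ([0.94400] and D): 0.94400 × 0.94000 = 0.88736
Parallel (A and [0.88736]): 1 − (1 − 0.96000)(1 − 0.88736) = 0.995

0.995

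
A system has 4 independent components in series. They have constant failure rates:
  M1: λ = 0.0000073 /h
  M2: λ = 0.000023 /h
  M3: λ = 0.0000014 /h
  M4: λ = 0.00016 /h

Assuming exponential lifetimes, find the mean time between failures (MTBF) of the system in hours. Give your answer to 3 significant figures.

5220

Series of exponential components: λ_sys = Σ λ_i
λ_sys = 0.0000073 + 0.000023 + 0.0000014 + 0.00016 = 1.9170e-04 /h
MTBF = 1 / λ_sys = 5220 h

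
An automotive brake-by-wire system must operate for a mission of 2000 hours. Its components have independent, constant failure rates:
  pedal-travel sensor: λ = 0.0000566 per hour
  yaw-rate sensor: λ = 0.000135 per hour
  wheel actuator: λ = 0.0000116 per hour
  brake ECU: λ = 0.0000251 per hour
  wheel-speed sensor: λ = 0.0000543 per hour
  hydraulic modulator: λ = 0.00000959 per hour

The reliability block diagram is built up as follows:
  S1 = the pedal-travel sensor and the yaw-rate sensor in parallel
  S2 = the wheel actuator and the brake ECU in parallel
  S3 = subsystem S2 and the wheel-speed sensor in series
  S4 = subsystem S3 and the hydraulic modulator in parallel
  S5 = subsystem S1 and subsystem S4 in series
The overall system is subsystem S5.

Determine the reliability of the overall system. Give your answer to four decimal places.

0.9728

R(pedal-travel sensor) = exp(−0.0000566 × 2000) = 0.892972
R(yaw-rate sensor) = exp(−0.000135 × 2000) = 0.763379
R(wheel actuator) = exp(−0.0000116 × 2000) = 0.977067
R(brake ECU) = exp(−0.0000251 × 2000) = 0.951039
R(wheel-speed sensor) = exp(−0.0000543 × 2000) = 0.897089
R(hydraulic modulator) = exp(−0.00000959 × 2000) = 0.981003
Parallel (pedal-travel sensor and yaw-rate sensor): 1 − (1 − 0.892972)(1 − 0.763379) = 0.974675
Parallel (wheel actuator and brake ECU): 1 − (1 − 0.977067)(1 − 0.951039) = 0.998877
Series ([0.998877] and wheel-speed sensor): 0.998877 × 0.897089 = 0.896082
Parallel ([0.896082] and hydraulic modulator): 1 − (1 − 0.896082)(1 − 0.981003) = 0.998026
Series ([0.974675] and [0.998026]): 0.974675 × 0.998026 = 0.9728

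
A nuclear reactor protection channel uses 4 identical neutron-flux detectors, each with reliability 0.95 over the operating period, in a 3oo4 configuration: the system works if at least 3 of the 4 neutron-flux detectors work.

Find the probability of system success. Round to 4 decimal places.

0.9860

R = Σ_{i=3}^{4} C(4,i) p^i (1−p)^{4−i} with p = 0.95
C(4,3)·0.95^3·0.05^1 = 0.171475
C(4,4)·0.95^4·0.05^0 = 0.814506
Sum = 0.9860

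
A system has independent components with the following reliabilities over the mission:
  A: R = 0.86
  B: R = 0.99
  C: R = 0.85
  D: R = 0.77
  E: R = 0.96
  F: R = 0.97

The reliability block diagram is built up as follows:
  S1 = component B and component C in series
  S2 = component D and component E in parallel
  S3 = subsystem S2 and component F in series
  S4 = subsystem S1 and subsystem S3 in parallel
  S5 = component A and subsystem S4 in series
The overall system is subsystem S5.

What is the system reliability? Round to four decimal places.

0.8547

Series (B and C): 0.990000 × 0.850000 = 0.841500
Parallel (D and E): 1 − (1 − 0.770000)(1 − 0.960000) = 0.990800
Series ([0.990800] and F): 0.990800 × 0.970000 = 0.961076
Parallel ([0.841500] and [0.961076]): 1 − (1 − 0.841500)(1 − 0.961076) = 0.993831
Series (A and [0.993831]): 0.860000 × 0.993831 = 0.8547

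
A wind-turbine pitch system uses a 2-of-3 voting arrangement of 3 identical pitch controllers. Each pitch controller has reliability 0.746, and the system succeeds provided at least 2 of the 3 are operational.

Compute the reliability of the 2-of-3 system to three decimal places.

0.839

R = Σ_{i=2}^{3} C(3,i) p^i (1−p)^{3−i} with p = 0.746
C(3,2)·0.746^2·0.254^1 = 0.42407
C(3,3)·0.746^3·0.254^0 = 0.41516
Sum = 0.839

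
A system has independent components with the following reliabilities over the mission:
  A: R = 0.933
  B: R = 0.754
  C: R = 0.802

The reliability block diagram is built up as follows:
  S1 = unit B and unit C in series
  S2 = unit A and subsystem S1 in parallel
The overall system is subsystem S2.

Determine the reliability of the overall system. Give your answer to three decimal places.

0.974

Series (B and C): 0.75400 × 0.80200 = 0.60471
Parallel (A and [0.60471]): 1 − (1 − 0.93300)(1 − 0.60471) = 0.974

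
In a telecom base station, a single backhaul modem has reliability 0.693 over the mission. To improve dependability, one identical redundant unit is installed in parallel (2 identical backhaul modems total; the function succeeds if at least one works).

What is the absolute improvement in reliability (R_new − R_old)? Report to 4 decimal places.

0.2128

R_before = 0.693
R_after = 1 − (1 − 0.693)^2 = 0.9058
ΔR = 0.9058 − 0.693 = 0.2128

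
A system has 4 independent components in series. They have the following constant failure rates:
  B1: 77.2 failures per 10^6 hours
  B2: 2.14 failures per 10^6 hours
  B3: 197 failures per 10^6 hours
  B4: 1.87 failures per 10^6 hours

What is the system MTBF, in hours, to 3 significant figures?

Series of exponential components: λ_sys = Σ λ_i
λ_sys = 0.0000772 + 0.00000214 + 0.000197 + 0.00000187 = 2.7821e-04 /h
MTBF = 1 / λ_sys = 3590 h

3590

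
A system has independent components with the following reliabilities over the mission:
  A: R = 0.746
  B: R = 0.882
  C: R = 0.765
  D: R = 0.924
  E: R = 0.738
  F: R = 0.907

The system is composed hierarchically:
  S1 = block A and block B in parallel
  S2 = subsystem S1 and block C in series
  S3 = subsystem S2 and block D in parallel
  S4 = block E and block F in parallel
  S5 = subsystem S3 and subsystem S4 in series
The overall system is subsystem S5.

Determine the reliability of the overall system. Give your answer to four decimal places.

0.9565

Parallel (A and B): 1 − (1 − 0.746000)(1 − 0.882000) = 0.970028
Series ([0.970028] and C): 0.970028 × 0.765000 = 0.742071
Parallel ([0.742071] and D): 1 − (1 − 0.742071)(1 − 0.924000) = 0.980397
Parallel (E and F): 1 − (1 − 0.738000)(1 − 0.907000) = 0.975634
Series ([0.980397] and [0.975634]): 0.980397 × 0.975634 = 0.9565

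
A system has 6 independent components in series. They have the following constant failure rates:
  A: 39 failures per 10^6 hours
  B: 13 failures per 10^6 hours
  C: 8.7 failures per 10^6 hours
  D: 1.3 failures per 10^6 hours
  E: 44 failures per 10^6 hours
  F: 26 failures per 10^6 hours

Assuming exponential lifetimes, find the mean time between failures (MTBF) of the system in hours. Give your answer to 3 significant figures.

7580

Series of exponential components: λ_sys = Σ λ_i
λ_sys = 0.000039 + 0.000013 + 0.0000087 + 0.0000013 + 0.000044 + 0.000026 = 1.3200e-04 /h
MTBF = 1 / λ_sys = 7580 h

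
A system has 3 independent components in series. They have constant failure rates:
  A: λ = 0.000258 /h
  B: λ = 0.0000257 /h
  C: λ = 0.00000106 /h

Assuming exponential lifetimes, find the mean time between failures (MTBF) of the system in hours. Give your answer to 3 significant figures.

Series of exponential components: λ_sys = Σ λ_i
λ_sys = 0.000258 + 0.0000257 + 0.00000106 = 2.8476e-04 /h
MTBF = 1 / λ_sys = 3510 h

3510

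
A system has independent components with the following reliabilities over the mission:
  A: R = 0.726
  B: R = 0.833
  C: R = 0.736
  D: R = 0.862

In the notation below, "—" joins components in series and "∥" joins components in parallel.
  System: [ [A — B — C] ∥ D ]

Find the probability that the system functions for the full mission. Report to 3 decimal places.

0.923

Series (A, B, and C): 0.72600 × 0.83300 × 0.73600 = 0.44510
Parallel ([0.44510] and D): 1 − (1 − 0.44510)(1 − 0.86200) = 0.923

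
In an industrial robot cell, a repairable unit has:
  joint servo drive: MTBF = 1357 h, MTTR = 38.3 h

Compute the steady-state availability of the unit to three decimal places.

0.973

A(joint servo drive) = MTBF/(MTBF+MTTR) = 1357/(1357+38.3) = 0.973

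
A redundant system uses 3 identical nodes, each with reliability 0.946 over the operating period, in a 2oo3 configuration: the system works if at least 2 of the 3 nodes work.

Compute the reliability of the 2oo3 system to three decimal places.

0.992

R = Σ_{i=2}^{3} C(3,i) p^i (1−p)^{3−i} with p = 0.946
C(3,2)·0.946^2·0.054^1 = 0.14498
C(3,3)·0.946^3·0.054^0 = 0.84659
Sum = 0.992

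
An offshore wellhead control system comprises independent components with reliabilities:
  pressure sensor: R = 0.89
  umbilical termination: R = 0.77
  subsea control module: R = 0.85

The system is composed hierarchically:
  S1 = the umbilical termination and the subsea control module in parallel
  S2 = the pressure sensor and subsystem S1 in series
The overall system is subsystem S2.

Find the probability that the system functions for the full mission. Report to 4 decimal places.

0.8593

Parallel (umbilical termination and subsea control module): 1 − (1 − 0.770000)(1 − 0.850000) = 0.965500
Series (pressure sensor and [0.965500]): 0.890000 × 0.965500 = 0.8593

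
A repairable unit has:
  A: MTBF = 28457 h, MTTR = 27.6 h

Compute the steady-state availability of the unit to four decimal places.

0.9990

A(A) = MTBF/(MTBF+MTTR) = 28457/(28457+27.6) = 0.9990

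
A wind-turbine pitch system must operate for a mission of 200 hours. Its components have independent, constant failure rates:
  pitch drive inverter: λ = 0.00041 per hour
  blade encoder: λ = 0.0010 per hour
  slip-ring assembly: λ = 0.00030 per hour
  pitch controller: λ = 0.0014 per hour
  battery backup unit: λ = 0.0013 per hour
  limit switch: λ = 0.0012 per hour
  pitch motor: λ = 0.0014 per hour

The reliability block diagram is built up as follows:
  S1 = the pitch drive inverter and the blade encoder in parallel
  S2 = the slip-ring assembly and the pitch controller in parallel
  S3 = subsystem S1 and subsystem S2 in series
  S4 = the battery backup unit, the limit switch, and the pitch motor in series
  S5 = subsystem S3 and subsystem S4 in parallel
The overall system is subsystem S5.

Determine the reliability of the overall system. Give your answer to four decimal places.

R(pitch drive inverter) = exp(−0.00041 × 200) = 0.921272
R(blade encoder) = exp(−0.0010 × 200) = 0.818731
R(slip-ring assembly) = exp(−0.00030 × 200) = 0.941765
R(pitch controller) = exp(−0.0014 × 200) = 0.755784
R(battery backup unit) = exp(−0.0013 × 200) = 0.771052
R(limit switch) = exp(−0.0012 × 200) = 0.786628
R(pitch motor) = exp(−0.0014 × 200) = 0.755784
Parallel (pitch drive inverter and blade encoder): 1 − (1 − 0.921272)(1 − 0.818731) = 0.985729
Parallel (slip-ring assembly and pitch controller): 1 − (1 − 0.941765)(1 − 0.755784) = 0.985778
Series ([0.985729] and [0.985778]): 0.985729 × 0.985778 = 0.971710
Series (battery backup unit, limit switch, and pitch motor): 0.771052 × 0.786628 × 0.755784 = 0.458406
Parallel ([0.971710] and [0.458406]): 1 − (1 − 0.971710)(1 − 0.458406) = 0.9847

0.9847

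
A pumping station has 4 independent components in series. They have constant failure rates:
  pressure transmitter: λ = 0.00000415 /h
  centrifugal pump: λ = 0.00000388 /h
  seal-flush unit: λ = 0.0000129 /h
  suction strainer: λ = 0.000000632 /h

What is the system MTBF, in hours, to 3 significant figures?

46400

Series of exponential components: λ_sys = Σ λ_i
λ_sys = 0.00000415 + 0.00000388 + 0.0000129 + 0.000000632 = 2.1562e-05 /h
MTBF = 1 / λ_sys = 46400 h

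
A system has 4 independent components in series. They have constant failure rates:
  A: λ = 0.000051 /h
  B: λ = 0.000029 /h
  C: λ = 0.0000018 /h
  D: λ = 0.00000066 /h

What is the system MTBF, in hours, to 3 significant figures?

12100

Series of exponential components: λ_sys = Σ λ_i
λ_sys = 0.000051 + 0.000029 + 0.0000018 + 0.00000066 = 8.2460e-05 /h
MTBF = 1 / λ_sys = 12100 h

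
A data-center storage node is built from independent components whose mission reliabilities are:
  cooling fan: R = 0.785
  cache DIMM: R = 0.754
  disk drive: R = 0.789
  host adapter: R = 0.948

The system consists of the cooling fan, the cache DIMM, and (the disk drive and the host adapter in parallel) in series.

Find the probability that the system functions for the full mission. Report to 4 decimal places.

0.5854

Parallel (disk drive and host adapter): 1 − (1 − 0.789000)(1 − 0.948000) = 0.989028
Series (cooling fan, cache DIMM, and [0.989028]): 0.785000 × 0.754000 × 0.989028 = 0.5854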